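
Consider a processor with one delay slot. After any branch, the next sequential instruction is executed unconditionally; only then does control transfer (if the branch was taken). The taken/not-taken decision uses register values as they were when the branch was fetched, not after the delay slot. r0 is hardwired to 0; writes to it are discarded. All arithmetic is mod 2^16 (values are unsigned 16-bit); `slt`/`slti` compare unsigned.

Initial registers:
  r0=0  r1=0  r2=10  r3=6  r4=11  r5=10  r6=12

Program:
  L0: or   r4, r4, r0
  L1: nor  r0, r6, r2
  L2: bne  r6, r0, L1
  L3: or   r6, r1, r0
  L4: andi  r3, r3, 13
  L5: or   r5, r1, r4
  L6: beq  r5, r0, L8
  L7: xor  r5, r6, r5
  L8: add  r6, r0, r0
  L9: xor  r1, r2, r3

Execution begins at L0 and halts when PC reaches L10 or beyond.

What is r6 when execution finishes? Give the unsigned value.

[0] or   r4, r4, r0  →  {r0:0, r1:0, r2:10, r3:6, r4:11, r5:10, r6:12}
[1] nor  r0, r6, r2  →  {r0:0, r1:0, r2:10, r3:6, r4:11, r5:10, r6:12}
[2] bne  r6, r0, L1  →  {r0:0, r1:0, r2:10, r3:6, r4:11, r5:10, r6:12}  ⟨branch taken⟩
[3] or   r6, r1, r0  →  {r0:0, r1:0, r2:10, r3:6, r4:11, r5:10, r6:0}
[1] nor  r0, r6, r2  →  {r0:0, r1:0, r2:10, r3:6, r4:11, r5:10, r6:0}
[2] bne  r6, r0, L1  →  {r0:0, r1:0, r2:10, r3:6, r4:11, r5:10, r6:0}  ⟨branch fallthrough⟩
[3] or   r6, r1, r0  →  {r0:0, r1:0, r2:10, r3:6, r4:11, r5:10, r6:0}
[4] andi  r3, r3, 13  →  {r0:0, r1:0, r2:10, r3:4, r4:11, r5:10, r6:0}
[5] or   r5, r1, r4  →  {r0:0, r1:0, r2:10, r3:4, r4:11, r5:11, r6:0}
[6] beq  r5, r0, L8  →  {r0:0, r1:0, r2:10, r3:4, r4:11, r5:11, r6:0}  ⟨branch fallthrough⟩
[7] xor  r5, r6, r5  →  {r0:0, r1:0, r2:10, r3:4, r4:11, r5:11, r6:0}
[8] add  r6, r0, r0  →  {r0:0, r1:0, r2:10, r3:4, r4:11, r5:11, r6:0}
[9] xor  r1, r2, r3  →  {r0:0, r1:14, r2:10, r3:4, r4:11, r5:11, r6:0}

0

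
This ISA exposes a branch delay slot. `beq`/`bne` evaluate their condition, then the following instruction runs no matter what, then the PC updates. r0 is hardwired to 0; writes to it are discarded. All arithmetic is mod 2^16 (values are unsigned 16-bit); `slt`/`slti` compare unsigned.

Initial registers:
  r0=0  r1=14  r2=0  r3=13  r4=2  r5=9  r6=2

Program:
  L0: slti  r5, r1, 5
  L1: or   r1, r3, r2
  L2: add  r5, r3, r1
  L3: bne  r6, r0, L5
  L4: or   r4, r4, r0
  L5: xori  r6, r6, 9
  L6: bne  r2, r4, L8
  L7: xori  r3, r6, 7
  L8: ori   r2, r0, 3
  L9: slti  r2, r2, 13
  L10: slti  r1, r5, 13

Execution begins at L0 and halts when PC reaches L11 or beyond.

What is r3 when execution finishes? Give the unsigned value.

12

PC=0  slti  r5, r1, 5        | r0=0 r1=14 r2=0 r3=13 r4=2 r5=0 r6=2
PC=1  or   r1, r3, r2        | r0=0 r1=13 r2=0 r3=13 r4=2 r5=0 r6=2
PC=2  add  r5, r3, r1        | r0=0 r1=13 r2=0 r3=13 r4=2 r5=26 r6=2
PC=3  bne  r6, r0, L5        | r0=0 r1=13 r2=0 r3=13 r4=2 r5=26 r6=2  [TAKEN]
PC=4  or   r4, r4, r0        | r0=0 r1=13 r2=0 r3=13 r4=2 r5=26 r6=2
PC=5  xori  r6, r6, 9        | r0=0 r1=13 r2=0 r3=13 r4=2 r5=26 r6=11
PC=6  bne  r2, r4, L8        | r0=0 r1=13 r2=0 r3=13 r4=2 r5=26 r6=11  [TAKEN]
PC=7  xori  r3, r6, 7        | r0=0 r1=13 r2=0 r3=12 r4=2 r5=26 r6=11
PC=8  ori   r2, r0, 3        | r0=0 r1=13 r2=3 r3=12 r4=2 r5=26 r6=11
PC=9  slti  r2, r2, 13       | r0=0 r1=13 r2=1 r3=12 r4=2 r5=26 r6=11
PC=10 slti  r1, r5, 13       | r0=0 r1=0 r2=1 r3=12 r4=2 r5=26 r6=11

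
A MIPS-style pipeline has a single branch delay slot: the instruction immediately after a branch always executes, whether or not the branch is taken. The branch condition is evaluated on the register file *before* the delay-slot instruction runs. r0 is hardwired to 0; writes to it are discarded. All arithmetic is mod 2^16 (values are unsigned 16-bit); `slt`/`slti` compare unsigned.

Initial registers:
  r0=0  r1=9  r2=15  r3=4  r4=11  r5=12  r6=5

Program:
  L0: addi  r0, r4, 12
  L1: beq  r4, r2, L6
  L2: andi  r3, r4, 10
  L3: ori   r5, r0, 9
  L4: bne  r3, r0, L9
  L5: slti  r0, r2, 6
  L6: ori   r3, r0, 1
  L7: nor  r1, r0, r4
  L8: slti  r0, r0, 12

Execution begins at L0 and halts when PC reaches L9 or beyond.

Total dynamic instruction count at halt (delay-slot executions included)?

#0 addi  r0, r4, 12 ; 0/9/15/4/11/12/5
#1 beq  r4, r2, L6 ; 0/9/15/4/11/12/5 ; →fallthru
#2 andi  r3, r4, 10 ; 0/9/15/10/11/12/5
#3 ori   r5, r0, 9 ; 0/9/15/10/11/9/5
#4 bne  r3, r0, L9 ; 0/9/15/10/11/9/5 ; →target
#5 slti  r0, r2, 6 ; 0/9/15/10/11/9/5

6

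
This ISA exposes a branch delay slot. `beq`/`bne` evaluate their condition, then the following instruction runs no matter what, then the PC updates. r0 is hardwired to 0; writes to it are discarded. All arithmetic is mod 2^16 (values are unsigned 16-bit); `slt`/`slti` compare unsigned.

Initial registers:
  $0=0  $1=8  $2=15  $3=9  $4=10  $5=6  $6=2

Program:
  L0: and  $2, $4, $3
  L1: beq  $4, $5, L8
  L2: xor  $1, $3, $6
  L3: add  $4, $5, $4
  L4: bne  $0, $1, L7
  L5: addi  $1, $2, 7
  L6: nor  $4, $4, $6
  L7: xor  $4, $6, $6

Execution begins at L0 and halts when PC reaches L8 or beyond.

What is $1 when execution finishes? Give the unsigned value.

15

PC=0  and  $2, $4, $3        | $0=0 $1=8 $2=8 $3=9 $4=10 $5=6 $6=2
PC=1  beq  $4, $5, L8        | $0=0 $1=8 $2=8 $3=9 $4=10 $5=6 $6=2  [not taken]
PC=2  xor  $1, $3, $6        | $0=0 $1=11 $2=8 $3=9 $4=10 $5=6 $6=2
PC=3  add  $4, $5, $4        | $0=0 $1=11 $2=8 $3=9 $4=16 $5=6 $6=2
PC=4  bne  $0, $1, L7        | $0=0 $1=11 $2=8 $3=9 $4=16 $5=6 $6=2  [TAKEN]
PC=5  addi  $1, $2, 7        | $0=0 $1=15 $2=8 $3=9 $4=16 $5=6 $6=2
PC=7  xor  $4, $6, $6        | $0=0 $1=15 $2=8 $3=9 $4=0 $5=6 $6=2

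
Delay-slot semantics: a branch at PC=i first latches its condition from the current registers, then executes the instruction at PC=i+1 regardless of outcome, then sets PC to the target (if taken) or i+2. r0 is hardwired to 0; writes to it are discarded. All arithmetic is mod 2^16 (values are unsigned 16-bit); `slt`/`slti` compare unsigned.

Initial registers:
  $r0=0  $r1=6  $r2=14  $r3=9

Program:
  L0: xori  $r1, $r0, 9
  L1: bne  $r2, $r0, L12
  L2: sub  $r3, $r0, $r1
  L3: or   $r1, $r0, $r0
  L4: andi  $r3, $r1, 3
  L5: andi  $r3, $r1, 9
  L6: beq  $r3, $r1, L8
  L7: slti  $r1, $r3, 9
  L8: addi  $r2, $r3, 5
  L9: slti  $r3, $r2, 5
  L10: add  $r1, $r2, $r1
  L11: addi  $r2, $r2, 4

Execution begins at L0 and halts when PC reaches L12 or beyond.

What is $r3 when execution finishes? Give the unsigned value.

65527

[0] xori  $r1, $r0, 9  →  {$r0:0, $r1:9, $r2:14, $r3:9}
[1] bne  $r2, $r0, L12  →  {$r0:0, $r1:9, $r2:14, $r3:9}  ⟨branch taken⟩
[2] sub  $r3, $r0, $r1  →  {$r0:0, $r1:9, $r2:14, $r3:65527}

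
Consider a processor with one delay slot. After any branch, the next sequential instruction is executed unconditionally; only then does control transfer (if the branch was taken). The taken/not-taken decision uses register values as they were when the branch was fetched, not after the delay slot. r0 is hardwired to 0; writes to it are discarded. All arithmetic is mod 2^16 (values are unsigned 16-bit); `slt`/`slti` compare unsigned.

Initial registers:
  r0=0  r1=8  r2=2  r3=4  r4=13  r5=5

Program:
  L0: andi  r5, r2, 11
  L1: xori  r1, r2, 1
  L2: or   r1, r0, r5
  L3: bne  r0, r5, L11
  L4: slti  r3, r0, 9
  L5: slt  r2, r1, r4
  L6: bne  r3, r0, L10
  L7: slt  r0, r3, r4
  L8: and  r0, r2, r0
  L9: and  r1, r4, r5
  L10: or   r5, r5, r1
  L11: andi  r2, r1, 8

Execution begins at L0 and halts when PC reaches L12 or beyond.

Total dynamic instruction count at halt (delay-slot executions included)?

#0 andi  r5, r2, 11 ; 0/8/2/4/13/2
#1 xori  r1, r2, 1 ; 0/3/2/4/13/2
#2 or   r1, r0, r5 ; 0/2/2/4/13/2
#3 bne  r0, r5, L11 ; 0/2/2/4/13/2 ; →target
#4 slti  r3, r0, 9 ; 0/2/2/1/13/2
#11 andi  r2, r1, 8 ; 0/2/0/1/13/2

6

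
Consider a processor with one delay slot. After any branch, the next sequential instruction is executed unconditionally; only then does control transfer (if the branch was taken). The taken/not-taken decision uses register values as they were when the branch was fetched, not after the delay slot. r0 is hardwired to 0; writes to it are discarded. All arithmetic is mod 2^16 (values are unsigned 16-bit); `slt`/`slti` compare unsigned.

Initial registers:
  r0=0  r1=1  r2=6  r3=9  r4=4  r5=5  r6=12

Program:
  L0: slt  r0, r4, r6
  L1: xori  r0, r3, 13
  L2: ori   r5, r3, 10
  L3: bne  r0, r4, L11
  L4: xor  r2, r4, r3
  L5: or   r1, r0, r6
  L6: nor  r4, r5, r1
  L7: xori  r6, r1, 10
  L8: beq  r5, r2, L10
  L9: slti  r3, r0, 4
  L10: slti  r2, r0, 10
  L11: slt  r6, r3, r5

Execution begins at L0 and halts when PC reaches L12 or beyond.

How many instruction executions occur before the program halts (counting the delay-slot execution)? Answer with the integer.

  step pc=0: slt  r0, r4, r6  regs=(0,1,6,9,4,5,12)
  step pc=1: xori  r0, r3, 13  regs=(0,1,6,9,4,5,12)
  step pc=2: ori   r5, r3, 10  regs=(0,1,6,9,4,11,12)
  step pc=3: bne  r0, r4, L11  cond=T  regs=(0,1,6,9,4,11,12)
  step pc=4: xor  r2, r4, r3  regs=(0,1,13,9,4,11,12)
  step pc=11: slt  r6, r3, r5  regs=(0,1,13,9,4,11,1)

6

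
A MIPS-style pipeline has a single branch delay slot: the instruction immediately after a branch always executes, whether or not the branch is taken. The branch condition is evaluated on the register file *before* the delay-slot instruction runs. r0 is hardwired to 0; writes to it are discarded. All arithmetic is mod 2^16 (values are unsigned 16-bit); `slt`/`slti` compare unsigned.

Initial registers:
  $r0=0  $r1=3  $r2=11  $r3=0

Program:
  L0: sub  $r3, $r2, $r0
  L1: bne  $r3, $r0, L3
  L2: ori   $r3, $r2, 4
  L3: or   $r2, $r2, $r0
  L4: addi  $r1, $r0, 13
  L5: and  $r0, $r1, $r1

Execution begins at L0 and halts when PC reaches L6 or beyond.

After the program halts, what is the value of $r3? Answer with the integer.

#0 sub  $r3, $r2, $r0 ; 0/3/11/11
#1 bne  $r3, $r0, L3 ; 0/3/11/11 ; →target
#2 ori   $r3, $r2, 4 ; 0/3/11/15
#3 or   $r2, $r2, $r0 ; 0/3/11/15
#4 addi  $r1, $r0, 13 ; 0/13/11/15
#5 and  $r0, $r1, $r1 ; 0/13/11/15

15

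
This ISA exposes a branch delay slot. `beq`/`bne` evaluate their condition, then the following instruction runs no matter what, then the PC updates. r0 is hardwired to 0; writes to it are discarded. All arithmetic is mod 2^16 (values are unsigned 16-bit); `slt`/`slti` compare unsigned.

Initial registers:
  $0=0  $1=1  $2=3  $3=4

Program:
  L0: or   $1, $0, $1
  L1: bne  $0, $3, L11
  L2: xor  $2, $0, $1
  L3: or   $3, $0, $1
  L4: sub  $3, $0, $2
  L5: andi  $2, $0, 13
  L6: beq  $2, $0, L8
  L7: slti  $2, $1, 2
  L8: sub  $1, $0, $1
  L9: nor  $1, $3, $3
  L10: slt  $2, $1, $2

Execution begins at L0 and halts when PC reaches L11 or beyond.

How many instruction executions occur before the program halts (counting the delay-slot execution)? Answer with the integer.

3

  step pc=0: or   $1, $0, $1  regs=(0,1,3,4)
  step pc=1: bne  $0, $3, L11  cond=T  regs=(0,1,3,4)
  step pc=2: xor  $2, $0, $1  regs=(0,1,1,4)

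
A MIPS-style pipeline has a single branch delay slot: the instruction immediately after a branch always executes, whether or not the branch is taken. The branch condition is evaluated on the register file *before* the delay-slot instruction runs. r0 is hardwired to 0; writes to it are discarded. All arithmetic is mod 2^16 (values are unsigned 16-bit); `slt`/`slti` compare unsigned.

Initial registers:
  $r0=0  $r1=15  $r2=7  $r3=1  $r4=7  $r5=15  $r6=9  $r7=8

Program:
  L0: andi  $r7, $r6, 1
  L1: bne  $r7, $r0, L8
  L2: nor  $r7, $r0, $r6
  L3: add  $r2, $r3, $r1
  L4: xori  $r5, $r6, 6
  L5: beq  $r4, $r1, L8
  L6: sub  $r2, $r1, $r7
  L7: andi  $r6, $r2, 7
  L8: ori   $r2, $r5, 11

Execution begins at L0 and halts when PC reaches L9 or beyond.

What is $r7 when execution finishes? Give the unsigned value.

65526

PC=0  andi  $r7, $r6, 1      | $r0=0 $r1=15 $r2=7 $r3=1 $r4=7 $r5=15 $r6=9 $r7=1
PC=1  bne  $r7, $r0, L8      | $r0=0 $r1=15 $r2=7 $r3=1 $r4=7 $r5=15 $r6=9 $r7=1  [TAKEN]
PC=2  nor  $r7, $r0, $r6     | $r0=0 $r1=15 $r2=7 $r3=1 $r4=7 $r5=15 $r6=9 $r7=65526
PC=8  ori   $r2, $r5, 11     | $r0=0 $r1=15 $r2=15 $r3=1 $r4=7 $r5=15 $r6=9 $r7=65526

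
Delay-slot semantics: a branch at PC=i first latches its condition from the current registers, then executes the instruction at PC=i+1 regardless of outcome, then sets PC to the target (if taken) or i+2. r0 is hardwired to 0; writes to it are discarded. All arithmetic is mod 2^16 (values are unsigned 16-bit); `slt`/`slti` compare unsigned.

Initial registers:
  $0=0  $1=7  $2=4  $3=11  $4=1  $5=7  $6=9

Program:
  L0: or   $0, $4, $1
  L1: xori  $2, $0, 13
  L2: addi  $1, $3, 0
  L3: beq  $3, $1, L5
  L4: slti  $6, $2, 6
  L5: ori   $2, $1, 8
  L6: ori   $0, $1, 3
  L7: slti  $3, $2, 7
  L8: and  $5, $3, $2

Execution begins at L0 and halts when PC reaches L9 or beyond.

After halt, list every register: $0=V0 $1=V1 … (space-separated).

$0=0 $1=11 $2=11 $3=0 $4=1 $5=0 $6=0

#0 or   $0, $4, $1 ; 0/7/4/11/1/7/9
#1 xori  $2, $0, 13 ; 0/7/13/11/1/7/9
#2 addi  $1, $3, 0 ; 0/11/13/11/1/7/9
#3 beq  $3, $1, L5 ; 0/11/13/11/1/7/9 ; →target
#4 slti  $6, $2, 6 ; 0/11/13/11/1/7/0
#5 ori   $2, $1, 8 ; 0/11/11/11/1/7/0
#6 ori   $0, $1, 3 ; 0/11/11/11/1/7/0
#7 slti  $3, $2, 7 ; 0/11/11/0/1/7/0
#8 and  $5, $3, $2 ; 0/11/11/0/1/0/0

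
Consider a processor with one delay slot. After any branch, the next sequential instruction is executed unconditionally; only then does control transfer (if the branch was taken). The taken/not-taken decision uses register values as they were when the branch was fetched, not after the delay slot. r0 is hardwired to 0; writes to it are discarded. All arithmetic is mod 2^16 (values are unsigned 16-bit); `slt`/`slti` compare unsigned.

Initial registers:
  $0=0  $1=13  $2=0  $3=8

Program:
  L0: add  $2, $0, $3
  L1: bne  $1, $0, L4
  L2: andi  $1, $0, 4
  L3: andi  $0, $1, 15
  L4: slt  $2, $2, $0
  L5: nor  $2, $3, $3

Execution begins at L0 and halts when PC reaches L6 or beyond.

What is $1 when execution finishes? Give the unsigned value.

PC=0  add  $2, $0, $3        | $0=0 $1=13 $2=8 $3=8
PC=1  bne  $1, $0, L4        | $0=0 $1=13 $2=8 $3=8  [TAKEN]
PC=2  andi  $1, $0, 4        | $0=0 $1=0 $2=8 $3=8
PC=4  slt  $2, $2, $0        | $0=0 $1=0 $2=0 $3=8
PC=5  nor  $2, $3, $3        | $0=0 $1=0 $2=65527 $3=8

0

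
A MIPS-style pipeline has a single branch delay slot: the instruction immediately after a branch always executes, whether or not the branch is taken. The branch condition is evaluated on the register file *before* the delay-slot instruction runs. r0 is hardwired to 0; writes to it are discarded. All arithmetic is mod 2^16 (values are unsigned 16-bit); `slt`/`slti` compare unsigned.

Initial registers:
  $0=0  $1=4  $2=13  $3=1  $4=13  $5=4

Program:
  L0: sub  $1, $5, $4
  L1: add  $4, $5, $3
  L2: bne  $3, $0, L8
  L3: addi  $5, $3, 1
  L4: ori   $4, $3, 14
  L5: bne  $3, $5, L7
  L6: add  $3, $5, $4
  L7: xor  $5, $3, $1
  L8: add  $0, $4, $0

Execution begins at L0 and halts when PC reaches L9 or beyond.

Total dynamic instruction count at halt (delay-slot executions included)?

PC=0  sub  $1, $5, $4        | $0=0 $1=65527 $2=13 $3=1 $4=13 $5=4
PC=1  add  $4, $5, $3        | $0=0 $1=65527 $2=13 $3=1 $4=5 $5=4
PC=2  bne  $3, $0, L8        | $0=0 $1=65527 $2=13 $3=1 $4=5 $5=4  [TAKEN]
PC=3  addi  $5, $3, 1        | $0=0 $1=65527 $2=13 $3=1 $4=5 $5=2
PC=8  add  $0, $4, $0        | $0=0 $1=65527 $2=13 $3=1 $4=5 $5=2

5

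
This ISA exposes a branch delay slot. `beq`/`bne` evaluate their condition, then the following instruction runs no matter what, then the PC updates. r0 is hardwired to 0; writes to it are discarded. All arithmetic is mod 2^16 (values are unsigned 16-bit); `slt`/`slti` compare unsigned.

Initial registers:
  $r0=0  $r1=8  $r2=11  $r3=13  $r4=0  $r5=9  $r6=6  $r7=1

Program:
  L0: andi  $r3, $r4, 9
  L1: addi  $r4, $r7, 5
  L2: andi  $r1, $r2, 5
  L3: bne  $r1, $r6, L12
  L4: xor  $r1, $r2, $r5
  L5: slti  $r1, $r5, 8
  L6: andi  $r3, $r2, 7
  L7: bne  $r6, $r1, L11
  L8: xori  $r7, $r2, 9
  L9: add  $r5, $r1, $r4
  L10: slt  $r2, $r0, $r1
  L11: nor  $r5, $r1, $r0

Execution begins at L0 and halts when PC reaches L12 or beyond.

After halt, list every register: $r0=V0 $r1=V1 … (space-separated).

[0] andi  $r3, $r4, 9  →  {$r0:0, $r1:8, $r2:11, $r3:0, $r4:0, $r5:9, $r6:6, $r7:1}
[1] addi  $r4, $r7, 5  →  {$r0:0, $r1:8, $r2:11, $r3:0, $r4:6, $r5:9, $r6:6, $r7:1}
[2] andi  $r1, $r2, 5  →  {$r0:0, $r1:1, $r2:11, $r3:0, $r4:6, $r5:9, $r6:6, $r7:1}
[3] bne  $r1, $r6, L12  →  {$r0:0, $r1:1, $r2:11, $r3:0, $r4:6, $r5:9, $r6:6, $r7:1}  ⟨branch taken⟩
[4] xor  $r1, $r2, $r5  →  {$r0:0, $r1:2, $r2:11, $r3:0, $r4:6, $r5:9, $r6:6, $r7:1}

$r0=0 $r1=2 $r2=11 $r3=0 $r4=6 $r5=9 $r6=6 $r7=1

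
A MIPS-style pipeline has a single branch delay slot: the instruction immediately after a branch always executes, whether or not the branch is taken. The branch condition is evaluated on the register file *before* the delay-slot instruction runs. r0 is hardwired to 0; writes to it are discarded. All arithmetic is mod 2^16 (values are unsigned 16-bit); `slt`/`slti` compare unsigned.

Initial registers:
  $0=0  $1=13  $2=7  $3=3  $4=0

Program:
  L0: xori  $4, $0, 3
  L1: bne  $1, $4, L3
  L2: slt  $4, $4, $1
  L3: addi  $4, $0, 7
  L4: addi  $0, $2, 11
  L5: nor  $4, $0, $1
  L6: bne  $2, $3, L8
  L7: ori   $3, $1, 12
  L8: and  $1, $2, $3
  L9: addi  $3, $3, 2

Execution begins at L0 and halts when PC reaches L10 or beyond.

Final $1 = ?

5

[0] xori  $4, $0, 3  →  {$0:0, $1:13, $2:7, $3:3, $4:3}
[1] bne  $1, $4, L3  →  {$0:0, $1:13, $2:7, $3:3, $4:3}  ⟨branch taken⟩
[2] slt  $4, $4, $1  →  {$0:0, $1:13, $2:7, $3:3, $4:1}
[3] addi  $4, $0, 7  →  {$0:0, $1:13, $2:7, $3:3, $4:7}
[4] addi  $0, $2, 11  →  {$0:0, $1:13, $2:7, $3:3, $4:7}
[5] nor  $4, $0, $1  →  {$0:0, $1:13, $2:7, $3:3, $4:65522}
[6] bne  $2, $3, L8  →  {$0:0, $1:13, $2:7, $3:3, $4:65522}  ⟨branch taken⟩
[7] ori   $3, $1, 12  →  {$0:0, $1:13, $2:7, $3:13, $4:65522}
[8] and  $1, $2, $3  →  {$0:0, $1:5, $2:7, $3:13, $4:65522}
[9] addi  $3, $3, 2  →  {$0:0, $1:5, $2:7, $3:15, $4:65522}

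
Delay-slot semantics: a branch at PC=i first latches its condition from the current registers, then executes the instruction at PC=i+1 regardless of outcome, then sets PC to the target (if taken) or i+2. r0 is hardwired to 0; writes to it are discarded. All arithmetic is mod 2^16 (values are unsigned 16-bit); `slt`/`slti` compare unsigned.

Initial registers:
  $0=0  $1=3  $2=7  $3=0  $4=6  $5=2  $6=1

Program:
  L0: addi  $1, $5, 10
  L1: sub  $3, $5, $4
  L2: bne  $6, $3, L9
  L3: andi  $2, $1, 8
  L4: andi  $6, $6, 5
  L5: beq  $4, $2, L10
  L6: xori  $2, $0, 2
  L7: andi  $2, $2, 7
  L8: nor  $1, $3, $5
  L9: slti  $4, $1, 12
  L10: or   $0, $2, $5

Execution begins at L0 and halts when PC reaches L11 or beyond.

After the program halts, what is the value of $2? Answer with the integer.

8

[0] addi  $1, $5, 10  →  {$0:0, $1:12, $2:7, $3:0, $4:6, $5:2, $6:1}
[1] sub  $3, $5, $4  →  {$0:0, $1:12, $2:7, $3:65532, $4:6, $5:2, $6:1}
[2] bne  $6, $3, L9  →  {$0:0, $1:12, $2:7, $3:65532, $4:6, $5:2, $6:1}  ⟨branch taken⟩
[3] andi  $2, $1, 8  →  {$0:0, $1:12, $2:8, $3:65532, $4:6, $5:2, $6:1}
[9] slti  $4, $1, 12  →  {$0:0, $1:12, $2:8, $3:65532, $4:0, $5:2, $6:1}
[10] or   $0, $2, $5  →  {$0:0, $1:12, $2:8, $3:65532, $4:0, $5:2, $6:1}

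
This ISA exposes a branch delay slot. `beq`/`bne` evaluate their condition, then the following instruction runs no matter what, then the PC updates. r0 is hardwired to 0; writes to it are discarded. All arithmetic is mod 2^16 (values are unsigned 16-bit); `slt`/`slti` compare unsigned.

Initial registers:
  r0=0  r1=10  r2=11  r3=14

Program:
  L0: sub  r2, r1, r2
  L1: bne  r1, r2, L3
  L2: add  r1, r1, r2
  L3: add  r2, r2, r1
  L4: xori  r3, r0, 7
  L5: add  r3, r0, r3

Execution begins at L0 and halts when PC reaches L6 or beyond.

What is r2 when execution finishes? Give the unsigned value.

8

  step pc=0: sub  r2, r1, r2  regs=(0,10,65535,14)
  step pc=1: bne  r1, r2, L3  cond=T  regs=(0,10,65535,14)
  step pc=2: add  r1, r1, r2  regs=(0,9,65535,14)
  step pc=3: add  r2, r2, r1  regs=(0,9,8,14)
  step pc=4: xori  r3, r0, 7  regs=(0,9,8,7)
  step pc=5: add  r3, r0, r3  regs=(0,9,8,7)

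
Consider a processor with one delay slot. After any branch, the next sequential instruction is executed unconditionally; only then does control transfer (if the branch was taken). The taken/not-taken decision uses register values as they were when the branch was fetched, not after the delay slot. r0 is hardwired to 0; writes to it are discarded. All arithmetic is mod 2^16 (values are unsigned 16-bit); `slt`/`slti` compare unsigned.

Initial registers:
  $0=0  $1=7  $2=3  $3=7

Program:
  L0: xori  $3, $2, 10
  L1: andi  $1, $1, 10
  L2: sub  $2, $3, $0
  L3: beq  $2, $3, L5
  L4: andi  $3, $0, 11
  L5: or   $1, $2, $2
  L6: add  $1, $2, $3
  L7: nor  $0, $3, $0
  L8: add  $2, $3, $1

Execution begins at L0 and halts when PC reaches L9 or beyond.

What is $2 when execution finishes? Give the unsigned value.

9

#0 xori  $3, $2, 10 ; 0/7/3/9
#1 andi  $1, $1, 10 ; 0/2/3/9
#2 sub  $2, $3, $0 ; 0/2/9/9
#3 beq  $2, $3, L5 ; 0/2/9/9 ; →target
#4 andi  $3, $0, 11 ; 0/2/9/0
#5 or   $1, $2, $2 ; 0/9/9/0
#6 add  $1, $2, $3 ; 0/9/9/0
#7 nor  $0, $3, $0 ; 0/9/9/0
#8 add  $2, $3, $1 ; 0/9/9/0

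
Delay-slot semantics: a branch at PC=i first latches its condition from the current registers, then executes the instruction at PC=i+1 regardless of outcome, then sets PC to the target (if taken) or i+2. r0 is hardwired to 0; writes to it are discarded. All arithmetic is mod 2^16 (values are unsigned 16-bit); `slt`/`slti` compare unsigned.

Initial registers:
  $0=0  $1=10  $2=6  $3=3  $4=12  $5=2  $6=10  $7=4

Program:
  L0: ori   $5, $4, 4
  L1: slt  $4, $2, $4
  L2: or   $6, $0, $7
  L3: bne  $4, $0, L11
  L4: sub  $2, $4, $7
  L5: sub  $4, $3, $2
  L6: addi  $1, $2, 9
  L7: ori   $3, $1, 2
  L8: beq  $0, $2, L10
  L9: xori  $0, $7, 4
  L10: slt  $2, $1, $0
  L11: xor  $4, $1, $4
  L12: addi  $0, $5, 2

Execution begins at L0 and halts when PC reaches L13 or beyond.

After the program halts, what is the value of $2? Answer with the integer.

65533

  step pc=0: ori   $5, $4, 4  regs=(0,10,6,3,12,12,10,4)
  step pc=1: slt  $4, $2, $4  regs=(0,10,6,3,1,12,10,4)
  step pc=2: or   $6, $0, $7  regs=(0,10,6,3,1,12,4,4)
  step pc=3: bne  $4, $0, L11  cond=T  regs=(0,10,6,3,1,12,4,4)
  step pc=4: sub  $2, $4, $7  regs=(0,10,65533,3,1,12,4,4)
  step pc=11: xor  $4, $1, $4  regs=(0,10,65533,3,11,12,4,4)
  step pc=12: addi  $0, $5, 2  regs=(0,10,65533,3,11,12,4,4)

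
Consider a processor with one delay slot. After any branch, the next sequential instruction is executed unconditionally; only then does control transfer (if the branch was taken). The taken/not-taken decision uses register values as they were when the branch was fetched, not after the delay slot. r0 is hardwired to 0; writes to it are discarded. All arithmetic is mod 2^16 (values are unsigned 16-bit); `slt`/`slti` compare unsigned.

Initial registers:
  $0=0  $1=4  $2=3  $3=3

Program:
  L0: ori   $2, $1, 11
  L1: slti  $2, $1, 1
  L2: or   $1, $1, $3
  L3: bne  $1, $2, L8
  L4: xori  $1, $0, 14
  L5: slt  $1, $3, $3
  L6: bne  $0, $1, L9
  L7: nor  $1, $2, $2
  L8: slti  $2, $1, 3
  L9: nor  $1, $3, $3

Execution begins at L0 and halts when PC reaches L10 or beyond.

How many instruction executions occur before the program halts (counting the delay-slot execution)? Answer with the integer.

  step pc=0: ori   $2, $1, 11  regs=(0,4,15,3)
  step pc=1: slti  $2, $1, 1  regs=(0,4,0,3)
  step pc=2: or   $1, $1, $3  regs=(0,7,0,3)
  step pc=3: bne  $1, $2, L8  cond=T  regs=(0,7,0,3)
  step pc=4: xori  $1, $0, 14  regs=(0,14,0,3)
  step pc=8: slti  $2, $1, 3  regs=(0,14,0,3)
  step pc=9: nor  $1, $3, $3  regs=(0,65532,0,3)

7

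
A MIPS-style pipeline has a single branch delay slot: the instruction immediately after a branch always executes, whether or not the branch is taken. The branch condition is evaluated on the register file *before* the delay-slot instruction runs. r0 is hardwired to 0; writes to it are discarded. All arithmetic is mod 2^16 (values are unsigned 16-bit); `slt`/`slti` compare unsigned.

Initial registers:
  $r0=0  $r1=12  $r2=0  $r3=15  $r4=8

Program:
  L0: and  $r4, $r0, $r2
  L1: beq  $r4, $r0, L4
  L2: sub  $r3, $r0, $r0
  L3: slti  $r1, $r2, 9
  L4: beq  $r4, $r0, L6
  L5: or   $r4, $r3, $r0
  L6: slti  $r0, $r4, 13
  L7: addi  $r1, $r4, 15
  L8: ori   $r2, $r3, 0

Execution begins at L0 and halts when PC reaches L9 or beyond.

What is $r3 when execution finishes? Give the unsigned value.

PC=0  and  $r4, $r0, $r2     | $r0=0 $r1=12 $r2=0 $r3=15 $r4=0
PC=1  beq  $r4, $r0, L4      | $r0=0 $r1=12 $r2=0 $r3=15 $r4=0  [TAKEN]
PC=2  sub  $r3, $r0, $r0     | $r0=0 $r1=12 $r2=0 $r3=0 $r4=0
PC=4  beq  $r4, $r0, L6      | $r0=0 $r1=12 $r2=0 $r3=0 $r4=0  [TAKEN]
PC=5  or   $r4, $r3, $r0     | $r0=0 $r1=12 $r2=0 $r3=0 $r4=0
PC=6  slti  $r0, $r4, 13     | $r0=0 $r1=12 $r2=0 $r3=0 $r4=0
PC=7  addi  $r1, $r4, 15     | $r0=0 $r1=15 $r2=0 $r3=0 $r4=0
PC=8  ori   $r2, $r3, 0      | $r0=0 $r1=15 $r2=0 $r3=0 $r4=0

0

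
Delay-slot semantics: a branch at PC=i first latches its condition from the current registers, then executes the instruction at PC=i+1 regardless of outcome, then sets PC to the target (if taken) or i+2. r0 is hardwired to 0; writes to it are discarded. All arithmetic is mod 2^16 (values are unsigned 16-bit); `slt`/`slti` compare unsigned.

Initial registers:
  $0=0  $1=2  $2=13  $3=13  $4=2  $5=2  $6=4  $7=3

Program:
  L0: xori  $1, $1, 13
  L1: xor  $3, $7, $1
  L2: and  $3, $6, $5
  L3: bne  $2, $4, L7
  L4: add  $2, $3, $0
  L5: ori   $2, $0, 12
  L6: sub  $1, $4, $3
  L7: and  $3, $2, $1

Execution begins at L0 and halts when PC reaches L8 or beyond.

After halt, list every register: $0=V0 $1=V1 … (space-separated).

PC=0  xori  $1, $1, 13       | $0=0 $1=15 $2=13 $3=13 $4=2 $5=2 $6=4 $7=3
PC=1  xor  $3, $7, $1        | $0=0 $1=15 $2=13 $3=12 $4=2 $5=2 $6=4 $7=3
PC=2  and  $3, $6, $5        | $0=0 $1=15 $2=13 $3=0 $4=2 $5=2 $6=4 $7=3
PC=3  bne  $2, $4, L7        | $0=0 $1=15 $2=13 $3=0 $4=2 $5=2 $6=4 $7=3  [TAKEN]
PC=4  add  $2, $3, $0        | $0=0 $1=15 $2=0 $3=0 $4=2 $5=2 $6=4 $7=3
PC=7  and  $3, $2, $1        | $0=0 $1=15 $2=0 $3=0 $4=2 $5=2 $6=4 $7=3

$0=0 $1=15 $2=0 $3=0 $4=2 $5=2 $6=4 $7=3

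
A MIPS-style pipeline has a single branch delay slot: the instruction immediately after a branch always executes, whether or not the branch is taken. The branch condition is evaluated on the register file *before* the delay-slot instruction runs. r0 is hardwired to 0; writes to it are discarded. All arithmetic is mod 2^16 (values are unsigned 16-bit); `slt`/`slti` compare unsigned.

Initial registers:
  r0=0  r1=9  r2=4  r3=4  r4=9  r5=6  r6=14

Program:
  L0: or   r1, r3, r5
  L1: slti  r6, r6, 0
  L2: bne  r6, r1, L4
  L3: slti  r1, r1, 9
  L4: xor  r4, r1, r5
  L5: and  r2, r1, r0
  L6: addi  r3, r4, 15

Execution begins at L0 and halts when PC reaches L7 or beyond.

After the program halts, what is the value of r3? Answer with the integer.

22

#0 or   r1, r3, r5 ; 0/6/4/4/9/6/14
#1 slti  r6, r6, 0 ; 0/6/4/4/9/6/0
#2 bne  r6, r1, L4 ; 0/6/4/4/9/6/0 ; →target
#3 slti  r1, r1, 9 ; 0/1/4/4/9/6/0
#4 xor  r4, r1, r5 ; 0/1/4/4/7/6/0
#5 and  r2, r1, r0 ; 0/1/0/4/7/6/0
#6 addi  r3, r4, 15 ; 0/1/0/22/7/6/0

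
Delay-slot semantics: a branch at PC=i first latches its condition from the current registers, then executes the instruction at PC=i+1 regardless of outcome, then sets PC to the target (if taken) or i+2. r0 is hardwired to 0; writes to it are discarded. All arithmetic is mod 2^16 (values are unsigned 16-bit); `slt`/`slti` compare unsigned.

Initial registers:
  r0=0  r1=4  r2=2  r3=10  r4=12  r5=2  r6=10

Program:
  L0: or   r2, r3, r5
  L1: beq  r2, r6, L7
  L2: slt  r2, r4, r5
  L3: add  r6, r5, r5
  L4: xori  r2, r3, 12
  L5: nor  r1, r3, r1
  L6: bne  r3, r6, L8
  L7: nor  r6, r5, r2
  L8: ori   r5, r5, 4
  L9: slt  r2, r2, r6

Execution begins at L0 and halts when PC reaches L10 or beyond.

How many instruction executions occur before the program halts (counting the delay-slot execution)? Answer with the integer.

6

[0] or   r2, r3, r5  →  {r0:0, r1:4, r2:10, r3:10, r4:12, r5:2, r6:10}
[1] beq  r2, r6, L7  →  {r0:0, r1:4, r2:10, r3:10, r4:12, r5:2, r6:10}  ⟨branch taken⟩
[2] slt  r2, r4, r5  →  {r0:0, r1:4, r2:0, r3:10, r4:12, r5:2, r6:10}
[7] nor  r6, r5, r2  →  {r0:0, r1:4, r2:0, r3:10, r4:12, r5:2, r6:65533}
[8] ori   r5, r5, 4  →  {r0:0, r1:4, r2:0, r3:10, r4:12, r5:6, r6:65533}
[9] slt  r2, r2, r6  →  {r0:0, r1:4, r2:1, r3:10, r4:12, r5:6, r6:65533}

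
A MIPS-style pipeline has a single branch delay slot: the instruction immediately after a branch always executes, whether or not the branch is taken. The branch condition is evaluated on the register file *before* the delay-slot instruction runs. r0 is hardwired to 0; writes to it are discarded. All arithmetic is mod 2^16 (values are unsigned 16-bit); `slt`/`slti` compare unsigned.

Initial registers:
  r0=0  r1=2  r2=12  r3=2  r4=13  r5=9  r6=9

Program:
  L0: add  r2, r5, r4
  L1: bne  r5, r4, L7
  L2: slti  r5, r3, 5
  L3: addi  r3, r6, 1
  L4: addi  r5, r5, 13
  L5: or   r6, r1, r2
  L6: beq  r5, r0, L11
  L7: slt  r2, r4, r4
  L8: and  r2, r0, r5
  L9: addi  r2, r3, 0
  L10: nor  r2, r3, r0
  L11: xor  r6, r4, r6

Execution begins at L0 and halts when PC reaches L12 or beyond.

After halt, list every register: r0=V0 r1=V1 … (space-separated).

  step pc=0: add  r2, r5, r4  regs=(0,2,22,2,13,9,9)
  step pc=1: bne  r5, r4, L7  cond=T  regs=(0,2,22,2,13,9,9)
  step pc=2: slti  r5, r3, 5  regs=(0,2,22,2,13,1,9)
  step pc=7: slt  r2, r4, r4  regs=(0,2,0,2,13,1,9)
  step pc=8: and  r2, r0, r5  regs=(0,2,0,2,13,1,9)
  step pc=9: addi  r2, r3, 0  regs=(0,2,2,2,13,1,9)
  step pc=10: nor  r2, r3, r0  regs=(0,2,65533,2,13,1,9)
  step pc=11: xor  r6, r4, r6  regs=(0,2,65533,2,13,1,4)

r0=0 r1=2 r2=65533 r3=2 r4=13 r5=1 r6=4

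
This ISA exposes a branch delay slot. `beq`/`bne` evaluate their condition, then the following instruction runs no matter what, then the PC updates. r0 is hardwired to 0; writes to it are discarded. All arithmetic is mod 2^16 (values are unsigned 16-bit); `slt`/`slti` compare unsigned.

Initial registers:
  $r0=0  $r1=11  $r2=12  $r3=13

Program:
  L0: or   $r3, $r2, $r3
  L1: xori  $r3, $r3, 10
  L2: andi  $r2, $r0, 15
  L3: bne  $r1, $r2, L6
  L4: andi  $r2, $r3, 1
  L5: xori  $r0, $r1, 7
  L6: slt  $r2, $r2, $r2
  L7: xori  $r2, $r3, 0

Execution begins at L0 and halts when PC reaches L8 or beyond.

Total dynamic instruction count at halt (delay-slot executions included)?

7

[0] or   $r3, $r2, $r3  →  {$r0:0, $r1:11, $r2:12, $r3:13}
[1] xori  $r3, $r3, 10  →  {$r0:0, $r1:11, $r2:12, $r3:7}
[2] andi  $r2, $r0, 15  →  {$r0:0, $r1:11, $r2:0, $r3:7}
[3] bne  $r1, $r2, L6  →  {$r0:0, $r1:11, $r2:0, $r3:7}  ⟨branch taken⟩
[4] andi  $r2, $r3, 1  →  {$r0:0, $r1:11, $r2:1, $r3:7}
[6] slt  $r2, $r2, $r2  →  {$r0:0, $r1:11, $r2:0, $r3:7}
[7] xori  $r2, $r3, 0  →  {$r0:0, $r1:11, $r2:7, $r3:7}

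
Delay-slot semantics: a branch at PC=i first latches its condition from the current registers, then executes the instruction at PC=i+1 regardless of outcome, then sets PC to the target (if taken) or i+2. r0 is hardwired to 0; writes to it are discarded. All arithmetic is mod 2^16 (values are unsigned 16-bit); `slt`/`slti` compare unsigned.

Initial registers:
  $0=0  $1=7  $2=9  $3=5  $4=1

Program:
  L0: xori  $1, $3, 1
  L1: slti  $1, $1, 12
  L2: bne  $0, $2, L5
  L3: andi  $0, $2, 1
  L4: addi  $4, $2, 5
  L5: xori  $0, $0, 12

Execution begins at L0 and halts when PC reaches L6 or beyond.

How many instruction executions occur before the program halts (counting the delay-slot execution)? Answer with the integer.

  step pc=0: xori  $1, $3, 1  regs=(0,4,9,5,1)
  step pc=1: slti  $1, $1, 12  regs=(0,1,9,5,1)
  step pc=2: bne  $0, $2, L5  cond=T  regs=(0,1,9,5,1)
  step pc=3: andi  $0, $2, 1  regs=(0,1,9,5,1)
  step pc=5: xori  $0, $0, 12  regs=(0,1,9,5,1)

5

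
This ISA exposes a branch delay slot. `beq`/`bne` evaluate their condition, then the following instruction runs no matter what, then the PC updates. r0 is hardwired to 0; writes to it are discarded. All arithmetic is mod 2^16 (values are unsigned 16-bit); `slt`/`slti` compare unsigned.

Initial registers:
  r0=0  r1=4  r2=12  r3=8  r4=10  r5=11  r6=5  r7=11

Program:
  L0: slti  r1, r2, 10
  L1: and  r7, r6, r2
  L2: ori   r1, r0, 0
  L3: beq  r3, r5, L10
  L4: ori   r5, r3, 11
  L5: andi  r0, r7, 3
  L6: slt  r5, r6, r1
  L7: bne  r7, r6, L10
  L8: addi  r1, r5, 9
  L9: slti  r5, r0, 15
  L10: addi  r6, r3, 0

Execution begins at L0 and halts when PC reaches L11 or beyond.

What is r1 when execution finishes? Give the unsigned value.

9

PC=0  slti  r1, r2, 10       | r0=0 r1=0 r2=12 r3=8 r4=10 r5=11 r6=5 r7=11
PC=1  and  r7, r6, r2        | r0=0 r1=0 r2=12 r3=8 r4=10 r5=11 r6=5 r7=4
PC=2  ori   r1, r0, 0        | r0=0 r1=0 r2=12 r3=8 r4=10 r5=11 r6=5 r7=4
PC=3  beq  r3, r5, L10       | r0=0 r1=0 r2=12 r3=8 r4=10 r5=11 r6=5 r7=4  [not taken]
PC=4  ori   r5, r3, 11       | r0=0 r1=0 r2=12 r3=8 r4=10 r5=11 r6=5 r7=4
PC=5  andi  r0, r7, 3        | r0=0 r1=0 r2=12 r3=8 r4=10 r5=11 r6=5 r7=4
PC=6  slt  r5, r6, r1        | r0=0 r1=0 r2=12 r3=8 r4=10 r5=0 r6=5 r7=4
PC=7  bne  r7, r6, L10       | r0=0 r1=0 r2=12 r3=8 r4=10 r5=0 r6=5 r7=4  [TAKEN]
PC=8  addi  r1, r5, 9        | r0=0 r1=9 r2=12 r3=8 r4=10 r5=0 r6=5 r7=4
PC=10 addi  r6, r3, 0        | r0=0 r1=9 r2=12 r3=8 r4=10 r5=0 r6=8 r7=4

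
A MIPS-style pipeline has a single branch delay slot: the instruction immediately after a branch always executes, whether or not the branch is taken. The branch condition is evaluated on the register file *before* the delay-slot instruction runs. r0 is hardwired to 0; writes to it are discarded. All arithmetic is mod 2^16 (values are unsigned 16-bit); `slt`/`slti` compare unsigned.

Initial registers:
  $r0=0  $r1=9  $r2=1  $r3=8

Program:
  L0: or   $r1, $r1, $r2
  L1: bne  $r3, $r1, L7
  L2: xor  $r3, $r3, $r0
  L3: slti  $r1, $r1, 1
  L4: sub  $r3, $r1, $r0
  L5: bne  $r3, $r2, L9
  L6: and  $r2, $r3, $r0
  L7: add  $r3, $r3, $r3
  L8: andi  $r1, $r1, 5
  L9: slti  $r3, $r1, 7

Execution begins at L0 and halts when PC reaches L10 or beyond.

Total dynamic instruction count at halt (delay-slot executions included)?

  step pc=0: or   $r1, $r1, $r2  regs=(0,9,1,8)
  step pc=1: bne  $r3, $r1, L7  cond=T  regs=(0,9,1,8)
  step pc=2: xor  $r3, $r3, $r0  regs=(0,9,1,8)
  step pc=7: add  $r3, $r3, $r3  regs=(0,9,1,16)
  step pc=8: andi  $r1, $r1, 5  regs=(0,1,1,16)
  step pc=9: slti  $r3, $r1, 7  regs=(0,1,1,1)

6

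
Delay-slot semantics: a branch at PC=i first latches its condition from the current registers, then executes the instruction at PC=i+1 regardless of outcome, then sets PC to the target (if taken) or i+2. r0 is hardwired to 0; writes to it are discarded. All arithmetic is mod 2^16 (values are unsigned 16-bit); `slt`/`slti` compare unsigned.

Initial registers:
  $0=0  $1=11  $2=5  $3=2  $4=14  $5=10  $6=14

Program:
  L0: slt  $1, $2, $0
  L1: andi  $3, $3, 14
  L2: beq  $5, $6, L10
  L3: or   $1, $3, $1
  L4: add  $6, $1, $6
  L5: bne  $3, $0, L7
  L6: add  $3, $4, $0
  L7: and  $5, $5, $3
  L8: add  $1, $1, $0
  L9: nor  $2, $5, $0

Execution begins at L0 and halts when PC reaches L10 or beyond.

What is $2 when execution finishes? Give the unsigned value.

[0] slt  $1, $2, $0  →  {$0:0, $1:0, $2:5, $3:2, $4:14, $5:10, $6:14}
[1] andi  $3, $3, 14  →  {$0:0, $1:0, $2:5, $3:2, $4:14, $5:10, $6:14}
[2] beq  $5, $6, L10  →  {$0:0, $1:0, $2:5, $3:2, $4:14, $5:10, $6:14}  ⟨branch fallthrough⟩
[3] or   $1, $3, $1  →  {$0:0, $1:2, $2:5, $3:2, $4:14, $5:10, $6:14}
[4] add  $6, $1, $6  →  {$0:0, $1:2, $2:5, $3:2, $4:14, $5:10, $6:16}
[5] bne  $3, $0, L7  →  {$0:0, $1:2, $2:5, $3:2, $4:14, $5:10, $6:16}  ⟨branch taken⟩
[6] add  $3, $4, $0  →  {$0:0, $1:2, $2:5, $3:14, $4:14, $5:10, $6:16}
[7] and  $5, $5, $3  →  {$0:0, $1:2, $2:5, $3:14, $4:14, $5:10, $6:16}
[8] add  $1, $1, $0  →  {$0:0, $1:2, $2:5, $3:14, $4:14, $5:10, $6:16}
[9] nor  $2, $5, $0  →  {$0:0, $1:2, $2:65525, $3:14, $4:14, $5:10, $6:16}

65525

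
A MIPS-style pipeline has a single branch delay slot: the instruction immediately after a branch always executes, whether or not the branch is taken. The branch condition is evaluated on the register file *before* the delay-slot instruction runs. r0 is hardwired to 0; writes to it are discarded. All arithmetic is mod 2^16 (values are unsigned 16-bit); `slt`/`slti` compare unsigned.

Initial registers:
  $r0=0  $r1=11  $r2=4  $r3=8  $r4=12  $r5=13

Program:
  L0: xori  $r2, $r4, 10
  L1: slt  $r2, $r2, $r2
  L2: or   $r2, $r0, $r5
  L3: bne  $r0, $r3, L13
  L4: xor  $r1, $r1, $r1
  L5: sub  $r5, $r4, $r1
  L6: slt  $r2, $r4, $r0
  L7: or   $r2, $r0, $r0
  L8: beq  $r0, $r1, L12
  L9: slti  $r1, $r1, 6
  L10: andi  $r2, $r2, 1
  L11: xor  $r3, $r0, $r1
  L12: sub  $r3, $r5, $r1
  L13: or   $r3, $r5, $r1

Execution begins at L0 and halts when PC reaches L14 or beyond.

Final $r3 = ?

13

#0 xori  $r2, $r4, 10 ; 0/11/6/8/12/13
#1 slt  $r2, $r2, $r2 ; 0/11/0/8/12/13
#2 or   $r2, $r0, $r5 ; 0/11/13/8/12/13
#3 bne  $r0, $r3, L13 ; 0/11/13/8/12/13 ; →target
#4 xor  $r1, $r1, $r1 ; 0/0/13/8/12/13
#13 or   $r3, $r5, $r1 ; 0/0/13/13/12/13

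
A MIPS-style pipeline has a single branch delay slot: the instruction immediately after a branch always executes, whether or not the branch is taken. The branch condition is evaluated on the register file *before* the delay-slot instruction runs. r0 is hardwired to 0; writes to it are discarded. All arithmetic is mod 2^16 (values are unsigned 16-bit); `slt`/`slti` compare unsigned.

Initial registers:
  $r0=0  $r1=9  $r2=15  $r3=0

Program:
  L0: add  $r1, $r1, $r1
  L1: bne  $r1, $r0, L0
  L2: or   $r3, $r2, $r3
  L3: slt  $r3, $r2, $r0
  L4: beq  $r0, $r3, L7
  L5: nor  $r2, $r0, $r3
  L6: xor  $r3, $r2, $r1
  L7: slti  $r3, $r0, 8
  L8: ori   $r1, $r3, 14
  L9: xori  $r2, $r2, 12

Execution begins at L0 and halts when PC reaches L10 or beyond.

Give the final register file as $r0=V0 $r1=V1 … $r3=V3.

$r0=0 $r1=15 $r2=65523 $r3=1

#0 add  $r1, $r1, $r1 ; 0/18/15/0
#1 bne  $r1, $r0, L0 ; 0/18/15/0 ; →target
#2 or   $r3, $r2, $r3 ; 0/18/15/15
#0 add  $r1, $r1, $r1 ; 0/36/15/15
#1 bne  $r1, $r0, L0 ; 0/36/15/15 ; →target
#2 or   $r3, $r2, $r3 ; 0/36/15/15
#0 add  $r1, $r1, $r1 ; 0/72/15/15
#1 bne  $r1, $r0, L0 ; 0/72/15/15 ; →target
#2 or   $r3, $r2, $r3 ; 0/72/15/15
#0 add  $r1, $r1, $r1 ; 0/144/15/15
#1 bne  $r1, $r0, L0 ; 0/144/15/15 ; →target
#2 or   $r3, $r2, $r3 ; 0/144/15/15
#0 add  $r1, $r1, $r1 ; 0/288/15/15
#1 bne  $r1, $r0, L0 ; 0/288/15/15 ; →target
#2 or   $r3, $r2, $r3 ; 0/288/15/15
#0 add  $r1, $r1, $r1 ; 0/576/15/15
#1 bne  $r1, $r0, L0 ; 0/576/15/15 ; →target
#2 or   $r3, $r2, $r3 ; 0/576/15/15
#0 add  $r1, $r1, $r1 ; 0/1152/15/15
#1 bne  $r1, $r0, L0 ; 0/1152/15/15 ; →target
#2 or   $r3, $r2, $r3 ; 0/1152/15/15
#0 add  $r1, $r1, $r1 ; 0/2304/15/15
#1 bne  $r1, $r0, L0 ; 0/2304/15/15 ; →target
#2 or   $r3, $r2, $r3 ; 0/2304/15/15
#0 add  $r1, $r1, $r1 ; 0/4608/15/15
#1 bne  $r1, $r0, L0 ; 0/4608/15/15 ; →target
#2 or   $r3, $r2, $r3 ; 0/4608/15/15
#0 add  $r1, $r1, $r1 ; 0/9216/15/15
#1 bne  $r1, $r0, L0 ; 0/9216/15/15 ; →target
#2 or   $r3, $r2, $r3 ; 0/9216/15/15
#0 add  $r1, $r1, $r1 ; 0/18432/15/15
#1 bne  $r1, $r0, L0 ; 0/18432/15/15 ; →target
#2 or   $r3, $r2, $r3 ; 0/18432/15/15
#0 add  $r1, $r1, $r1 ; 0/36864/15/15
#1 bne  $r1, $r0, L0 ; 0/36864/15/15 ; →target
#2 or   $r3, $r2, $r3 ; 0/36864/15/15
#0 add  $r1, $r1, $r1 ; 0/8192/15/15
#1 bne  $r1, $r0, L0 ; 0/8192/15/15 ; →target
#2 or   $r3, $r2, $r3 ; 0/8192/15/15
#0 add  $r1, $r1, $r1 ; 0/16384/15/15
#1 bne  $r1, $r0, L0 ; 0/16384/15/15 ; →target
#2 or   $r3, $r2, $r3 ; 0/16384/15/15
#0 add  $r1, $r1, $r1 ; 0/32768/15/15
#1 bne  $r1, $r0, L0 ; 0/32768/15/15 ; →target
#2 or   $r3, $r2, $r3 ; 0/32768/15/15
#0 add  $r1, $r1, $r1 ; 0/0/15/15
#1 bne  $r1, $r0, L0 ; 0/0/15/15 ; →fallthru
#2 or   $r3, $r2, $r3 ; 0/0/15/15
#3 slt  $r3, $r2, $r0 ; 0/0/15/0
#4 beq  $r0, $r3, L7 ; 0/0/15/0 ; →target
#5 nor  $r2, $r0, $r3 ; 0/0/65535/0
#7 slti  $r3, $r0, 8 ; 0/0/65535/1
#8 ori   $r1, $r3, 14 ; 0/15/65535/1
#9 xori  $r2, $r2, 12 ; 0/15/65523/1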